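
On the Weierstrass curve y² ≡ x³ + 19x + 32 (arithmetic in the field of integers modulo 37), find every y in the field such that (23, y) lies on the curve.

x³ + 19x + 32 = 12636 ≡ 19 (mod 37).
19 is a non-residue mod 37; no y exists.

none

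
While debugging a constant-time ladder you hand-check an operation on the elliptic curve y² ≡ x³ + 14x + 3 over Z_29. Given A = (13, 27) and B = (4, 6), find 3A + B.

(25, 17)

First 3A:
Repeated addition: build up to 3A.
2A: tangent at (13, 27): λ = (3·13² + 14)/(2·27) ≡ 28/25. 25⁻¹ ≡ 7 (mod 29), so λ ≡ 28·7 ≡ 22.
  x = λ² - 13 - 13 = 484 - 26 ≡ 23; y = λ·(13 - 23) - 27 ≡ 14. → (23, 14)
3A: (23, 14) + (13, 27). λ = (27 - 14)/(13 - 23) ≡ 13/19 mod 29. 19⁻¹ ≡ 26 (mod 29) since 19·26 = 494 ≡ 1, so λ ≡ 19.
  x = λ² - 23 - 13 = 361 - 36 ≡ 6; y = λ·(23 - 6) - 14 ≡ 19. → (6, 19)
3A = (6, 19).
Finally 3A + B:
(6, 19) + (4, 6). λ = (6 - 19)/(4 - 6) ≡ 16/27 mod 29. 27⁻¹ ≡ 14 (mod 29) since 27·14 = 378 ≡ 1, so λ ≡ 21.
  x = λ² - 6 - 4 = 441 - 10 ≡ 25; y = λ·(6 - 25) - 19 ≡ 17. → (25, 17)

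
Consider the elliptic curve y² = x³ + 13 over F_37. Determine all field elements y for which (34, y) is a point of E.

none

x³ + 0x + 13 = 39317 ≡ 23 (mod 37).
23 is a non-residue mod 37; no y exists.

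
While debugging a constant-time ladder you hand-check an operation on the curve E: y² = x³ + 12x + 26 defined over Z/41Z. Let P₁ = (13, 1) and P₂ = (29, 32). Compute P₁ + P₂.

(9, 17)

(13, 1) + (29, 32). λ = (32 - 1)/(29 - 13) ≡ 31/16 mod 41. 16⁻¹ ≡ 18 (mod 41) since 16·18 = 288 ≡ 1, so λ ≡ 25.
  x = λ² - 13 - 29 = 625 - 42 ≡ 9; y = λ·(13 - 9) - 1 ≡ 17. → (9, 17)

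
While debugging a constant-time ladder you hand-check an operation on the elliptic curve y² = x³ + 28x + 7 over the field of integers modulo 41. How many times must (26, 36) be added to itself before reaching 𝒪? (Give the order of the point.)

2P: tangent at (26, 36): λ = (3·26² + 28)/(2·36) ≡ 6/31. 31⁻¹ ≡ 4 (mod 41), so λ ≡ 6·4 ≡ 24.
  x = λ² - 26 - 26 = 576 - 52 ≡ 32; y = λ·(26 - 32) - 36 ≡ 25. → (32, 25)
3P: (32, 25) + (26, 36). λ = (36 - 25)/(26 - 32) ≡ 11/35 mod 41. 35⁻¹ ≡ 34 (mod 41), so λ ≡ 5.
  x = λ² - 32 - 26 = 25 - 58 ≡ 8; y = λ·(32 - 8) - 25 ≡ 13. → (8, 13)
4P: (8, 13) + (26, 36). λ = (36 - 13)/(26 - 8) ≡ 23/18 mod 41. 18⁻¹ ≡ 16 (mod 41), so λ ≡ 40.
  x = λ² - 8 - 26 = 1600 - 34 ≡ 8; y = λ·(8 - 8) - 13 ≡ 28. → (8, 28)
5P: (8, 28) + (26, 36). λ = (36 - 28)/(26 - 8) ≡ 8/18 mod 41. 18⁻¹ ≡ 16 (mod 41), so λ ≡ 5.
  x = λ² - 8 - 26 = 25 - 34 ≡ 32; y = λ·(8 - 32) - 28 ≡ 16. → (32, 16)
6P: (32, 16) + (26, 36). λ = (36 - 16)/(26 - 32) ≡ 20/35 mod 41. 35⁻¹ ≡ 34 (mod 41) since 35·34 = 1190 ≡ 1, so λ ≡ 24.
  x = λ² - 32 - 26 = 576 - 58 ≡ 26; y = λ·(32 - 26) - 16 ≡ 5. → (26, 5)
7P: (26, 5) + (26, 36): same x and y₁ ≡ -y₂, so the sum is 𝒪.
7P = 𝒪, so the order is 7.

7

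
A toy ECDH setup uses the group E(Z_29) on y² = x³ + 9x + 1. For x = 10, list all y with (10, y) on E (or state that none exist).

none

x³ + 9x + 1 = 1091 ≡ 18 (mod 29).
18 is a non-residue mod 29; no y exists.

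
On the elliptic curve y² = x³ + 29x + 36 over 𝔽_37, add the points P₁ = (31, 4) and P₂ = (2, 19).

(0, 31)

(31, 4) + (2, 19). λ = (19 - 4)/(2 - 31) ≡ 15/8 mod 37. 8⁻¹ ≡ 14 (mod 37) since 8·14 = 112 ≡ 1, so λ ≡ 25.
  x = λ² - 31 - 2 = 625 - 33 ≡ 0; y = λ·(31 - 0) - 4 ≡ 31. → (0, 31)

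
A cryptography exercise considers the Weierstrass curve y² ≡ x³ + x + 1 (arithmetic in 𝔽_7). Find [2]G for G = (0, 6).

(2, 2)

tangent at (0, 6): λ = (3·0² + 1)/(2·6) ≡ 1/5. 5⁻¹ ≡ 3 (mod 7) since 5·3 = 15 ≡ 1, so λ ≡ 1·3 ≡ 3.
  x = λ² - 0 - 0 = 9 - 0 ≡ 2; y = λ·(0 - 2) - 6 ≡ 2. → (2, 2)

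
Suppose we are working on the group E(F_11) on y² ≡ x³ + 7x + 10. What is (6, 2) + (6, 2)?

tangent at (6, 2): λ = (3·6² + 7)/(2·2) ≡ 5/4. 4⁻¹ ≡ 3 (mod 11), so λ ≡ 5·3 ≡ 4.
  x = λ² - 6 - 6 = 16 - 12 ≡ 4; y = λ·(6 - 4) - 2 ≡ 6. → (4, 6)

(4, 6)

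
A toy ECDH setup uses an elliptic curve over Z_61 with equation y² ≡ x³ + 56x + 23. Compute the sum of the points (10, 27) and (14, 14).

(10, 27) + (14, 14). λ = (14 - 27)/(14 - 10) ≡ 48/4 mod 61. 4⁻¹ ≡ 46 (mod 61) since 4·46 = 184 ≡ 1, so λ ≡ 12.
  x = λ² - 10 - 14 = 144 - 24 ≡ 59; y = λ·(10 - 59) - 27 ≡ 56. → (59, 56)

(59, 56)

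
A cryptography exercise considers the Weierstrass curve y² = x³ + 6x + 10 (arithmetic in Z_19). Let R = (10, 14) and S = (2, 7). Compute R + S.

(10, 14) + (2, 7). λ = (7 - 14)/(2 - 10) ≡ 12/11 mod 19. 11⁻¹ ≡ 7 (mod 19), so λ ≡ 8.
  x = λ² - 10 - 2 = 64 - 12 ≡ 14; y = λ·(10 - 14) - 14 ≡ 11. → (14, 11)

(14, 11)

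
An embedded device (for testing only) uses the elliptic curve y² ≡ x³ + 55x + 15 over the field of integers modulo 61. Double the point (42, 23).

(18, 35)

tangent at (42, 23): λ = (3·42² + 55)/(2·23) ≡ 40/46. 46⁻¹ ≡ 4 (mod 61), so λ ≡ 40·4 ≡ 38.
  x = λ² - 42 - 42 = 1444 - 84 ≡ 18; y = λ·(42 - 18) - 23 ≡ 35. → (18, 35)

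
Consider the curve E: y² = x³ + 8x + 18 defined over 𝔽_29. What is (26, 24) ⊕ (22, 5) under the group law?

(9, 6)

(26, 24) + (22, 5). λ = (5 - 24)/(22 - 26) ≡ 10/25 mod 29. 25⁻¹ ≡ 7 (mod 29), so λ ≡ 12.
  x = λ² - 26 - 22 = 144 - 48 ≡ 9; y = λ·(26 - 9) - 24 ≡ 6. → (9, 6)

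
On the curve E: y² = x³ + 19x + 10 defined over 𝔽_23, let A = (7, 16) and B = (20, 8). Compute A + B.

(7, 16) + (20, 8). λ = (8 - 16)/(20 - 7) ≡ 15/13 mod 23. 13⁻¹ ≡ 16 (mod 23) since 13·16 = 208 ≡ 1, so λ ≡ 10.
  x = λ² - 7 - 20 = 100 - 27 ≡ 4; y = λ·(7 - 4) - 16 ≡ 14. → (4, 14)

(4, 14)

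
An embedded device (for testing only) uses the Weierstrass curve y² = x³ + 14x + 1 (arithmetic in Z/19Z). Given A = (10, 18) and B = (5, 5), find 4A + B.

(5, 14)

First 4A:
Double-and-add on 4 = (100)₂. Start with A = (10, 18) for the leading 1-bit.
double: tangent at (10, 18): λ = (3·10² + 14)/(2·18) ≡ 10/17. 17⁻¹ ≡ 9 (mod 19), so λ ≡ 10·9 ≡ 14.
  x = λ² - 10 - 10 = 196 - 20 ≡ 5; y = λ·(10 - 5) - 18 ≡ 14. → (5, 14)
double: tangent at (5, 14): λ = (3·5² + 14)/(2·14) ≡ 13/9. 9⁻¹ ≡ 17 (mod 19), so λ ≡ 13·17 ≡ 12.
  x = λ² - 5 - 5 = 144 - 10 ≡ 1; y = λ·(5 - 1) - 14 ≡ 15. → (1, 15)
4A = (1, 15).
Finally 4A + B:
(1, 15) + (5, 5). λ = (5 - 15)/(5 - 1) ≡ 9/4 mod 19. 4⁻¹ ≡ 5 (mod 19), so λ ≡ 7.
  x = λ² - 1 - 5 = 49 - 6 ≡ 5; y = λ·(1 - 5) - 15 ≡ 14. → (5, 14)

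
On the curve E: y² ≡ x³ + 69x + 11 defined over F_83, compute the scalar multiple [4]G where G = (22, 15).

Repeated addition: build up to 4G.
2G: tangent at (22, 15): λ = (3·22² + 69)/(2·15) ≡ 27/30. 30⁻¹ ≡ 36 (mod 83) since 30·36 = 1080 ≡ 1, so λ ≡ 27·36 ≡ 59.
  x = λ² - 22 - 22 = 3481 - 44 ≡ 34; y = λ·(22 - 34) - 15 ≡ 24. → (34, 24)
3G: (34, 24) + (22, 15). λ = (15 - 24)/(22 - 34) ≡ 74/71 mod 83. 71⁻¹ ≡ 76 (mod 83), so λ ≡ 63.
  x = λ² - 34 - 22 = 3969 - 56 ≡ 12; y = λ·(34 - 12) - 24 ≡ 34. → (12, 34)
4G: (12, 34) + (22, 15). λ = (15 - 34)/(22 - 12) ≡ 64/10 mod 83. 10⁻¹ ≡ 25 (mod 83), so λ ≡ 23.
  x = λ² - 12 - 22 = 529 - 34 ≡ 80; y = λ·(12 - 80) - 34 ≡ 62. → (80, 62)

(80, 62)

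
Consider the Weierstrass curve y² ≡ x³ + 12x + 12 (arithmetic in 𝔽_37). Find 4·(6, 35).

Write Q = (6, 35).
Double-and-add on 4 = (100)₂. Start with Q = (6, 35) for the leading 1-bit.
double: tangent at (6, 35): λ = (3·6² + 12)/(2·35) ≡ 9/33. 33⁻¹ ≡ 9 (mod 37), so λ ≡ 9·9 ≡ 7.
  x = λ² - 6 - 6 = 49 - 12 ≡ 0; y = λ·(6 - 0) - 35 ≡ 7. → (0, 7)
double: tangent at (0, 7): λ = (3·0² + 12)/(2·7) ≡ 12/14. 14⁻¹ ≡ 8 (mod 37) since 14·8 = 112 ≡ 1, so λ ≡ 12·8 ≡ 22.
  x = λ² - 0 - 0 = 484 - 0 ≡ 3; y = λ·(0 - 3) - 7 ≡ 1. → (3, 1)

(3, 1)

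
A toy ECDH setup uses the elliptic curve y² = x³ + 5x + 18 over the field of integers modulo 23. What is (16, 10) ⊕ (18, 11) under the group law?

(16, 10) + (18, 11). λ = (11 - 10)/(18 - 16) ≡ 1/2 mod 23. 2⁻¹ ≡ 12 (mod 23), so λ ≡ 12.
  x = λ² - 16 - 18 = 144 - 34 ≡ 18; y = λ·(16 - 18) - 10 ≡ 12. → (18, 12)

(18, 12)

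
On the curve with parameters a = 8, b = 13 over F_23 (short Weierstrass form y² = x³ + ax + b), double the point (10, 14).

(9, 20)

tangent at (10, 14): λ = (3·10² + 8)/(2·14) ≡ 9/5. 5⁻¹ ≡ 14 (mod 23), so λ ≡ 9·14 ≡ 11.
  x = λ² - 10 - 10 = 121 - 20 ≡ 9; y = λ·(10 - 9) - 14 ≡ 20. → (9, 20)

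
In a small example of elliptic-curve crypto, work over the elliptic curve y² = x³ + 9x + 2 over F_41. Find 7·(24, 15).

(24, 15)

Write Q = (24, 15).
Double-and-add on 7 = (111)₂. Start with Q = (24, 15) for the leading 1-bit.
double: tangent at (24, 15): λ = (3·24² + 9)/(2·15) ≡ 15/30. 30⁻¹ ≡ 26 (mod 41) since 30·26 = 780 ≡ 1, so λ ≡ 15·26 ≡ 21.
  x = λ² - 24 - 24 = 441 - 48 ≡ 24; y = λ·(24 - 24) - 15 ≡ 26. → (24, 26)
add Q: (24, 26) + (24, 15): same x and y₁ ≡ -y₂, so the sum is the point at infinity.
double: the point at infinity + the point at infinity = the point at infinity (identity).
add Q: the point at infinity + (24, 15) = (24, 15) (identity).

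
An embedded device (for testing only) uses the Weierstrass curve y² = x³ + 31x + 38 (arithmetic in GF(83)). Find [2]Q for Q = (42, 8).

(40, 66)

tangent at (42, 8): λ = (3·42² + 31)/(2·8) ≡ 11/16. 16⁻¹ ≡ 26 (mod 83), so λ ≡ 11·26 ≡ 37.
  x = λ² - 42 - 42 = 1369 - 84 ≡ 40; y = λ·(42 - 40) - 8 ≡ 66. → (40, 66)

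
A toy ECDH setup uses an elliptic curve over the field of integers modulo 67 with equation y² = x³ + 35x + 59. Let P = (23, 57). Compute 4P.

(20, 60)

Repeated addition: build up to 4P.
2P: tangent at (23, 57): λ = (3·23² + 35)/(2·57) ≡ 14/47. 47⁻¹ ≡ 10 (mod 67), so λ ≡ 14·10 ≡ 6.
  x = λ² - 23 - 23 = 36 - 46 ≡ 57; y = λ·(23 - 57) - 57 ≡ 7. → (57, 7)
3P: (57, 7) + (23, 57). λ = (57 - 7)/(23 - 57) ≡ 50/33 mod 67. 33⁻¹ ≡ 65 (mod 67), so λ ≡ 34.
  x = λ² - 57 - 23 = 1156 - 80 ≡ 4; y = λ·(57 - 4) - 7 ≡ 53. → (4, 53)
4P: (4, 53) + (23, 57). λ = (57 - 53)/(23 - 4) ≡ 4/19 mod 67. 19⁻¹ ≡ 60 (mod 67), so λ ≡ 39.
  x = λ² - 4 - 23 = 1521 - 27 ≡ 20; y = λ·(4 - 20) - 53 ≡ 60. → (20, 60)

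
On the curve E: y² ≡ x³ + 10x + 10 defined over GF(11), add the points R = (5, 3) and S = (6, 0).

(9, 9)

(5, 3) + (6, 0). λ = (0 - 3)/(6 - 5) ≡ 8/1 mod 11. 1⁻¹ ≡ 1 (mod 11) since 1·1 = 1 ≡ 1, so λ ≡ 8.
  x = λ² - 5 - 6 = 64 - 11 ≡ 9; y = λ·(5 - 9) - 3 ≡ 9. → (9, 9)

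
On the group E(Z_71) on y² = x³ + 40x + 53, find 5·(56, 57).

Write P = (56, 57).
Double-and-add on 5 = (101)₂. Start with P = (56, 57) for the leading 1-bit.
double: tangent at (56, 57): λ = (3·56² + 40)/(2·57) ≡ 5/43. 43⁻¹ ≡ 38 (mod 71) since 43·38 = 1634 ≡ 1, so λ ≡ 5·38 ≡ 48.
  x = λ² - 56 - 56 = 2304 - 112 ≡ 62; y = λ·(56 - 62) - 57 ≡ 10. → (62, 10)
double: tangent at (62, 10): λ = (3·62² + 40)/(2·10) ≡ 70/20. 20⁻¹ ≡ 32 (mod 71) since 20·32 = 640 ≡ 1, so λ ≡ 70·32 ≡ 39.
  x = λ² - 62 - 62 = 1521 - 124 ≡ 48; y = λ·(62 - 48) - 10 ≡ 39. → (48, 39)
add P: (48, 39) + (56, 57). λ = (57 - 39)/(56 - 48) ≡ 18/8 mod 71. 8⁻¹ ≡ 9 (mod 71), so λ ≡ 20.
  x = λ² - 48 - 56 = 400 - 104 ≡ 12; y = λ·(48 - 12) - 39 ≡ 42. → (12, 42)

(12, 42)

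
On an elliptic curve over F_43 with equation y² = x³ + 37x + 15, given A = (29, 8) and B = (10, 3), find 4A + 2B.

First 4A:
Double-and-add on 4 = (100)₂. Start with A = (29, 8) for the leading 1-bit.
double: tangent at (29, 8): λ = (3·29² + 37)/(2·8) ≡ 23/16. 16⁻¹ ≡ 35 (mod 43) since 16·35 = 560 ≡ 1, so λ ≡ 23·35 ≡ 31.
  x = λ² - 29 - 29 = 961 - 58 ≡ 0; y = λ·(29 - 0) - 8 ≡ 31. → (0, 31)
double: tangent at (0, 31): λ = (3·0² + 37)/(2·31) ≡ 37/19. 19⁻¹ ≡ 34 (mod 43), so λ ≡ 37·34 ≡ 11.
  x = λ² - 0 - 0 = 121 - 0 ≡ 35; y = λ·(0 - 35) - 31 ≡ 14. → (35, 14)
4A = (35, 14).
Next 2B:
Repeated addition: build up to 2B.
2B: tangent at (10, 3): λ = (3·10² + 37)/(2·3) ≡ 36/6. 6⁻¹ ≡ 36 (mod 43), so λ ≡ 36·36 ≡ 6.
  x = λ² - 10 - 10 = 36 - 20 ≡ 16; y = λ·(10 - 16) - 3 ≡ 4. → (16, 4)
2B = (16, 4).
Finally 4A + 2B:
(35, 14) + (16, 4). λ = (4 - 14)/(16 - 35) ≡ 33/24 mod 43. 24⁻¹ ≡ 9 (mod 43) since 24·9 = 216 ≡ 1, so λ ≡ 39.
  x = λ² - 35 - 16 = 1521 - 51 ≡ 8; y = λ·(35 - 8) - 14 ≡ 7. → (8, 7)

(8, 7)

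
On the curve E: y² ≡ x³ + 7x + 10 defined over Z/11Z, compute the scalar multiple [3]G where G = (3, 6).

Repeated addition: build up to 3G.
2G: tangent at (3, 6): λ = (3·3² + 7)/(2·6) ≡ 1/1. 1⁻¹ ≡ 1 (mod 11) since 1·1 = 1 ≡ 1, so λ ≡ 1·1 ≡ 1.
  x = λ² - 3 - 3 = 1 - 6 ≡ 6; y = λ·(3 - 6) - 6 ≡ 2. → (6, 2)
3G: (6, 2) + (3, 6). λ = (6 - 2)/(3 - 6) ≡ 4/8 mod 11. 8⁻¹ ≡ 7 (mod 11) since 8·7 = 56 ≡ 1, so λ ≡ 6.
  x = λ² - 6 - 3 = 36 - 9 ≡ 5; y = λ·(6 - 5) - 2 ≡ 4. → (5, 4)

(5, 4)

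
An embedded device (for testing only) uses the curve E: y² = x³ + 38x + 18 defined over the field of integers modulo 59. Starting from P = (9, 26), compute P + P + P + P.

(53, 20)

Double-and-add on 4 = (100)₂. Start with P = (9, 26) for the leading 1-bit.
double: tangent at (9, 26): λ = (3·9² + 38)/(2·26) ≡ 45/52. 52⁻¹ ≡ 42 (mod 59) since 52·42 = 2184 ≡ 1, so λ ≡ 45·42 ≡ 2.
  x = λ² - 9 - 9 = 4 - 18 ≡ 45; y = λ·(9 - 45) - 26 ≡ 20. → (45, 20)
double: tangent at (45, 20): λ = (3·45² + 38)/(2·20) ≡ 36/40. 40⁻¹ ≡ 31 (mod 59) since 40·31 = 1240 ≡ 1, so λ ≡ 36·31 ≡ 54.
  x = λ² - 45 - 45 = 2916 - 90 ≡ 53; y = λ·(45 - 53) - 20 ≡ 20. → (53, 20)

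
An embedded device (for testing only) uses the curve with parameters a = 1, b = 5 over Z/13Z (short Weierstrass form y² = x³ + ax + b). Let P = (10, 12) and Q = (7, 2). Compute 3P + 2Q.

(10, 1)

First 3P:
Repeated addition: build up to 3P.
2P: tangent at (10, 12): λ = (3·10² + 1)/(2·12) ≡ 2/11. 11⁻¹ ≡ 6 (mod 13), so λ ≡ 2·6 ≡ 12.
  x = λ² - 10 - 10 = 144 - 20 ≡ 7; y = λ·(10 - 7) - 12 ≡ 11. → (7, 11)
3P: (7, 11) + (10, 12). λ = (12 - 11)/(10 - 7) ≡ 1/3 mod 13. 3⁻¹ ≡ 9 (mod 13) since 3·9 = 27 ≡ 1, so λ ≡ 9.
  x = λ² - 7 - 10 = 81 - 17 ≡ 12; y = λ·(7 - 12) - 11 ≡ 9. → (12, 9)
3P = (12, 9).
Next 2Q:
Repeated addition: build up to 2Q.
2Q: tangent at (7, 2): λ = (3·7² + 1)/(2·2) ≡ 5/4. 4⁻¹ ≡ 10 (mod 13), so λ ≡ 5·10 ≡ 11.
  x = λ² - 7 - 7 = 121 - 14 ≡ 3; y = λ·(7 - 3) - 2 ≡ 3. → (3, 3)
2Q = (3, 3).
Finally 3P + 2Q:
(12, 9) + (3, 3). λ = (3 - 9)/(3 - 12) ≡ 7/4 mod 13. 4⁻¹ ≡ 10 (mod 13) since 4·10 = 40 ≡ 1, so λ ≡ 5.
  x = λ² - 12 - 3 = 25 - 15 ≡ 10; y = λ·(12 - 10) - 9 ≡ 1. → (10, 1)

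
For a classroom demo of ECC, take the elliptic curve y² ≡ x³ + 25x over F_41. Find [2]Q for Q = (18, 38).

(4, 0)

tangent at (18, 38): λ = (3·18² + 25)/(2·38) ≡ 13/35. 35⁻¹ ≡ 34 (mod 41), so λ ≡ 13·34 ≡ 32.
  x = λ² - 18 - 18 = 1024 - 36 ≡ 4; y = λ·(18 - 4) - 38 ≡ 0. → (4, 0)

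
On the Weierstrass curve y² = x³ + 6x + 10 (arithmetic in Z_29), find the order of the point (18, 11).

12

2P: tangent at (18, 11): λ = (3·18² + 6)/(2·11) ≡ 21/22. 22⁻¹ ≡ 4 (mod 29), so λ ≡ 21·4 ≡ 26.
  x = λ² - 18 - 18 = 676 - 36 ≡ 2; y = λ·(18 - 2) - 11 ≡ 28. → (2, 28)
3P: (2, 28) + (18, 11). λ = (11 - 28)/(18 - 2) ≡ 12/16 mod 29. 16⁻¹ ≡ 20 (mod 29) since 16·20 = 320 ≡ 1, so λ ≡ 8.
  x = λ² - 2 - 18 = 64 - 20 ≡ 15; y = λ·(2 - 15) - 28 ≡ 13. → (15, 13)
4P: (15, 13) + (18, 11). λ = (11 - 13)/(18 - 15) ≡ 27/3 mod 29. 3⁻¹ ≡ 10 (mod 29), so λ ≡ 9.
  x = λ² - 15 - 18 = 81 - 33 ≡ 19; y = λ·(15 - 19) - 13 ≡ 9. → (19, 9)
5P: (19, 9) + (18, 11). λ = (11 - 9)/(18 - 19) ≡ 2/28 mod 29. 28⁻¹ ≡ 28 (mod 29), so λ ≡ 27.
  x = λ² - 19 - 18 = 729 - 37 ≡ 25; y = λ·(19 - 25) - 9 ≡ 3. → (25, 3)
6P: (25, 3) + (18, 11). λ = (11 - 3)/(18 - 25) ≡ 8/22 mod 29. 22⁻¹ ≡ 4 (mod 29), so λ ≡ 3.
  x = λ² - 25 - 18 = 9 - 43 ≡ 24; y = λ·(25 - 24) - 3 ≡ 0. → (24, 0)
7P: (24, 0) + (18, 11). λ = (11 - 0)/(18 - 24) ≡ 11/23 mod 29. 23⁻¹ ≡ 24 (mod 29) since 23·24 = 552 ≡ 1, so λ ≡ 3.
  x = λ² - 24 - 18 = 9 - 42 ≡ 25; y = λ·(24 - 25) - 0 ≡ 26. → (25, 26)
8P: (25, 26) + (18, 11). λ = (11 - 26)/(18 - 25) ≡ 14/22 mod 29. 22⁻¹ ≡ 4 (mod 29), so λ ≡ 27.
  x = λ² - 25 - 18 = 729 - 43 ≡ 19; y = λ·(25 - 19) - 26 ≡ 20. → (19, 20)
9P: (19, 20) + (18, 11). λ = (11 - 20)/(18 - 19) ≡ 20/28 mod 29. 28⁻¹ ≡ 28 (mod 29) since 28·28 = 784 ≡ 1, so λ ≡ 9.
  x = λ² - 19 - 18 = 81 - 37 ≡ 15; y = λ·(19 - 15) - 20 ≡ 16. → (15, 16)
10P: (15, 16) + (18, 11). λ = (11 - 16)/(18 - 15) ≡ 24/3 mod 29. 3⁻¹ ≡ 10 (mod 29), so λ ≡ 8.
  x = λ² - 15 - 18 = 64 - 33 ≡ 2; y = λ·(15 - 2) - 16 ≡ 1. → (2, 1)
11P: (2, 1) + (18, 11). λ = (11 - 1)/(18 - 2) ≡ 10/16 mod 29. 16⁻¹ ≡ 20 (mod 29), so λ ≡ 26.
  x = λ² - 2 - 18 = 676 - 20 ≡ 18; y = λ·(2 - 18) - 1 ≡ 18. → (18, 18)
12P: (18, 18) + (18, 11): same x and y₁ ≡ -y₂, so the sum is 𝒪.
12P = 𝒪, so the order is 12.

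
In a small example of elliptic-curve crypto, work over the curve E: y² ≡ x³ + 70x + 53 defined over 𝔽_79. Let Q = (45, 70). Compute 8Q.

Double-and-add on 8 = (1000)₂. Start with Q = (45, 70) for the leading 1-bit.
double: tangent at (45, 70): λ = (3·45² + 70)/(2·70) ≡ 62/61. 61⁻¹ ≡ 57 (mod 79), so λ ≡ 62·57 ≡ 58.
  x = λ² - 45 - 45 = 3364 - 90 ≡ 35; y = λ·(45 - 35) - 70 ≡ 36. → (35, 36)
double: tangent at (35, 36): λ = (3·35² + 70)/(2·36) ≡ 32/72. 72⁻¹ ≡ 45 (mod 79), so λ ≡ 32·45 ≡ 18.
  x = λ² - 35 - 35 = 324 - 70 ≡ 17; y = λ·(35 - 17) - 36 ≡ 51. → (17, 51)
double: tangent at (17, 51): λ = (3·17² + 70)/(2·51) ≡ 68/23. 23⁻¹ ≡ 55 (mod 79), so λ ≡ 68·55 ≡ 27.
  x = λ² - 17 - 17 = 729 - 34 ≡ 63; y = λ·(17 - 63) - 51 ≡ 50. → (63, 50)

(63, 50)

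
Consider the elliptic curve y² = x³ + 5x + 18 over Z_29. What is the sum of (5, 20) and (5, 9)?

The two points share x = 5 and their y-coordinates satisfy 20 + 9 ≡ 0 (mod 29), so they are inverses. Their sum is the point at infinity.

O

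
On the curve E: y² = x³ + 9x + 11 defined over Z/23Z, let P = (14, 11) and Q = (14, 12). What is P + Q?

O

The two points share x = 14 and their y-coordinates satisfy 11 + 12 ≡ 0 (mod 23), so they are inverses. Their sum is O.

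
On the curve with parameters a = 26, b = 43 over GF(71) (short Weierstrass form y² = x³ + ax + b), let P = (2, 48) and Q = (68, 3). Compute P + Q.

(2, 48) + (68, 3). λ = (3 - 48)/(68 - 2) ≡ 26/66 mod 71. 66⁻¹ ≡ 14 (mod 71) since 66·14 = 924 ≡ 1, so λ ≡ 9.
  x = λ² - 2 - 68 = 81 - 70 ≡ 11; y = λ·(2 - 11) - 48 ≡ 13. → (11, 13)

(11, 13)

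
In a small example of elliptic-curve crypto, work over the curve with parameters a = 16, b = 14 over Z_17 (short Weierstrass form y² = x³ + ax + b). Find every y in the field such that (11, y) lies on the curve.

x³ + 16x + 14 = 1521 ≡ 8 (mod 17).
Square roots of 8 mod 17: 5 and 12 (since 5² = 25 ≡ 8).

5, 12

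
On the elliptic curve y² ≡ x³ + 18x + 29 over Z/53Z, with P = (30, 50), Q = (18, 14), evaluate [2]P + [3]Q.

(49, 23)

First 2P:
Repeated addition: build up to 2P.
2P: tangent at (30, 50): λ = (3·30² + 18)/(2·50) ≡ 15/47. 47⁻¹ ≡ 44 (mod 53) since 47·44 = 2068 ≡ 1, so λ ≡ 15·44 ≡ 24.
  x = λ² - 30 - 30 = 576 - 60 ≡ 39; y = λ·(30 - 39) - 50 ≡ 52. → (39, 52)
2P = (39, 52).
Next 3Q:
Repeated addition: build up to 3Q.
2Q: tangent at (18, 14): λ = (3·18² + 18)/(2·14) ≡ 36/28. 28⁻¹ ≡ 36 (mod 53) since 28·36 = 1008 ≡ 1, so λ ≡ 36·36 ≡ 24.
  x = λ² - 18 - 18 = 576 - 36 ≡ 10; y = λ·(18 - 10) - 14 ≡ 19. → (10, 19)
3Q: (10, 19) + (18, 14). λ = (14 - 19)/(18 - 10) ≡ 48/8 mod 53. 8⁻¹ ≡ 20 (mod 53), so λ ≡ 6.
  x = λ² - 10 - 18 = 36 - 28 ≡ 8; y = λ·(10 - 8) - 19 ≡ 46. → (8, 46)
3Q = (8, 46).
Finally 2P + 3Q:
(39, 52) + (8, 46). λ = (46 - 52)/(8 - 39) ≡ 47/22 mod 53. 22⁻¹ ≡ 41 (mod 53), so λ ≡ 19.
  x = λ² - 39 - 8 = 361 - 47 ≡ 49; y = λ·(39 - 49) - 52 ≡ 23. → (49, 23)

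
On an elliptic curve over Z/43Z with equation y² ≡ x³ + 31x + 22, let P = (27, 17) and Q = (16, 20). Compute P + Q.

(15, 11)

(27, 17) + (16, 20). λ = (20 - 17)/(16 - 27) ≡ 3/32 mod 43. 32⁻¹ ≡ 39 (mod 43) since 32·39 = 1248 ≡ 1, so λ ≡ 31.
  x = λ² - 27 - 16 = 961 - 43 ≡ 15; y = λ·(27 - 15) - 17 ≡ 11. → (15, 11)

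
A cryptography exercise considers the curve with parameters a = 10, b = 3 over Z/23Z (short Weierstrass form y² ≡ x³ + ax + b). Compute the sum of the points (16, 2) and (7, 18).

(6, 16)

(16, 2) + (7, 18). λ = (18 - 2)/(7 - 16) ≡ 16/14 mod 23. 14⁻¹ ≡ 5 (mod 23), so λ ≡ 11.
  x = λ² - 16 - 7 = 121 - 23 ≡ 6; y = λ·(16 - 6) - 2 ≡ 16. → (6, 16)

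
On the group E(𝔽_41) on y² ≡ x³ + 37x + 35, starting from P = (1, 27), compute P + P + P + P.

(16, 7)

Double-and-add on 4 = (100)₂. Start with P = (1, 27) for the leading 1-bit.
double: tangent at (1, 27): λ = (3·1² + 37)/(2·27) ≡ 40/13. 13⁻¹ ≡ 19 (mod 41), so λ ≡ 40·19 ≡ 22.
  x = λ² - 1 - 1 = 484 - 2 ≡ 31; y = λ·(1 - 31) - 27 ≡ 10. → (31, 10)
double: tangent at (31, 10): λ = (3·31² + 37)/(2·10) ≡ 9/20. 20⁻¹ ≡ 39 (mod 41), so λ ≡ 9·39 ≡ 23.
  x = λ² - 31 - 31 = 529 - 62 ≡ 16; y = λ·(31 - 16) - 10 ≡ 7. → (16, 7)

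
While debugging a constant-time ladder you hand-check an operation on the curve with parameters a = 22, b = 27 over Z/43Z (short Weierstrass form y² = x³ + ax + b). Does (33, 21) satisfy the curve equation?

y² = 21² ≡ 11; x³ + 22x + 27 = 36690 ≡ 11 (mod 43). 11 = 11.

yes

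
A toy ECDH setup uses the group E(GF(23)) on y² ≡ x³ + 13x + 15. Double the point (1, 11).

tangent at (1, 11): λ = (3·1² + 13)/(2·11) ≡ 16/22. 22⁻¹ ≡ 22 (mod 23) since 22·22 = 484 ≡ 1, so λ ≡ 16·22 ≡ 7.
  x = λ² - 1 - 1 = 49 - 2 ≡ 1; y = λ·(1 - 1) - 11 ≡ 12. → (1, 12)

(1, 12)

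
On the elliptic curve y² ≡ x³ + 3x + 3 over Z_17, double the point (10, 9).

tangent at (10, 9): λ = (3·10² + 3)/(2·9) ≡ 14/1. 1⁻¹ ≡ 1 (mod 17), so λ ≡ 14·1 ≡ 14.
  x = λ² - 10 - 10 = 196 - 20 ≡ 6; y = λ·(10 - 6) - 9 ≡ 13. → (6, 13)

(6, 13)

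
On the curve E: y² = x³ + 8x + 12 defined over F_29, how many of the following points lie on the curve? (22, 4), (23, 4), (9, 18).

0

(22, 4): 4² ≡ 16, rhs ≡ 19 → off.
(23, 4): 4² ≡ 16, rhs ≡ 9 → off.
(9, 18): 18² ≡ 5, rhs ≡ 1 → off.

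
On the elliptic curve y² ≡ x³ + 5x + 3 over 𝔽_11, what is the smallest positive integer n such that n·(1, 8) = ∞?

3

2P: tangent at (1, 8): λ = (3·1² + 5)/(2·8) ≡ 8/5. 5⁻¹ ≡ 9 (mod 11) since 5·9 = 45 ≡ 1, so λ ≡ 8·9 ≡ 6.
  x = λ² - 1 - 1 = 36 - 2 ≡ 1; y = λ·(1 - 1) - 8 ≡ 3. → (1, 3)
3P: (1, 3) + (1, 8): same x and y₁ ≡ -y₂, so the sum is ∞.
3P = ∞, so the order is 3.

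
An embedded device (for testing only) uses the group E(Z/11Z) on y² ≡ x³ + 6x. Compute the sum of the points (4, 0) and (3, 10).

(4, 0) + (3, 10). λ = (10 - 0)/(3 - 4) ≡ 10/10 mod 11. 10⁻¹ ≡ 10 (mod 11) since 10·10 = 100 ≡ 1, so λ ≡ 1.
  x = λ² - 4 - 3 = 1 - 7 ≡ 5; y = λ·(4 - 5) - 0 ≡ 10. → (5, 10)

(5, 10)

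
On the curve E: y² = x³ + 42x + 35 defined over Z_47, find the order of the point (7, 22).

3

2P: tangent at (7, 22): λ = (3·7² + 42)/(2·22) ≡ 1/44. 44⁻¹ ≡ 31 (mod 47), so λ ≡ 1·31 ≡ 31.
  x = λ² - 7 - 7 = 961 - 14 ≡ 7; y = λ·(7 - 7) - 22 ≡ 25. → (7, 25)
3P: (7, 25) + (7, 22): same x and y₁ ≡ -y₂, so the sum is O.
3P = O, so the order is 3.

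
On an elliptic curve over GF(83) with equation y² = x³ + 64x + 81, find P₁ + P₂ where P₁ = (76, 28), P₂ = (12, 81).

(6, 10)

(76, 28) + (12, 81). λ = (81 - 28)/(12 - 76) ≡ 53/19 mod 83. 19⁻¹ ≡ 35 (mod 83) since 19·35 = 665 ≡ 1, so λ ≡ 29.
  x = λ² - 76 - 12 = 841 - 88 ≡ 6; y = λ·(76 - 6) - 28 ≡ 10. → (6, 10)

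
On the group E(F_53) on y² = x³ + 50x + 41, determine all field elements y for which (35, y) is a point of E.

x³ + 50x + 41 = 44666 ≡ 40 (mod 53).
Square roots of 40 mod 53: 26 and 27 (since 26² = 676 ≡ 40).

26, 27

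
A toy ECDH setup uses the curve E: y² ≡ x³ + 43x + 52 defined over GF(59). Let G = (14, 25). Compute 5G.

(35, 8)

Repeated addition: build up to 5G.
2G: tangent at (14, 25): λ = (3·14² + 43)/(2·25) ≡ 41/50. 50⁻¹ ≡ 13 (mod 59), so λ ≡ 41·13 ≡ 2.
  x = λ² - 14 - 14 = 4 - 28 ≡ 35; y = λ·(14 - 35) - 25 ≡ 51. → (35, 51)
3G: (35, 51) + (14, 25). λ = (25 - 51)/(14 - 35) ≡ 33/38 mod 59. 38⁻¹ ≡ 14 (mod 59) since 38·14 = 532 ≡ 1, so λ ≡ 49.
  x = λ² - 35 - 14 = 2401 - 49 ≡ 51; y = λ·(35 - 51) - 51 ≡ 50. → (51, 50)
4G: (51, 50) + (14, 25). λ = (25 - 50)/(14 - 51) ≡ 34/22 mod 59. 22⁻¹ ≡ 51 (mod 59) since 22·51 = 1122 ≡ 1, so λ ≡ 23.
  x = λ² - 51 - 14 = 529 - 65 ≡ 51; y = λ·(51 - 51) - 50 ≡ 9. → (51, 9)
5G: (51, 9) + (14, 25). λ = (25 - 9)/(14 - 51) ≡ 16/22 mod 59. 22⁻¹ ≡ 51 (mod 59) since 22·51 = 1122 ≡ 1, so λ ≡ 49.
  x = λ² - 51 - 14 = 2401 - 65 ≡ 35; y = λ·(51 - 35) - 9 ≡ 8. → (35, 8)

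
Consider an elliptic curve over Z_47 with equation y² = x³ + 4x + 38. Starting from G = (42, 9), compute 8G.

Double-and-add on 8 = (1000)₂. Start with G = (42, 9) for the leading 1-bit.
double: tangent at (42, 9): λ = (3·42² + 4)/(2·9) ≡ 32/18. 18⁻¹ ≡ 34 (mod 47) since 18·34 = 612 ≡ 1, so λ ≡ 32·34 ≡ 7.
  x = λ² - 42 - 42 = 49 - 84 ≡ 12; y = λ·(42 - 12) - 9 ≡ 13. → (12, 13)
double: tangent at (12, 13): λ = (3·12² + 4)/(2·13) ≡ 13/26. 26⁻¹ ≡ 38 (mod 47), so λ ≡ 13·38 ≡ 24.
  x = λ² - 12 - 12 = 576 - 24 ≡ 35; y = λ·(12 - 35) - 13 ≡ 46. → (35, 46)
double: tangent at (35, 46): λ = (3·35² + 4)/(2·46) ≡ 13/45. 45⁻¹ ≡ 23 (mod 47), so λ ≡ 13·23 ≡ 17.
  x = λ² - 35 - 35 = 289 - 70 ≡ 31; y = λ·(35 - 31) - 46 ≡ 22. → (31, 22)

(31, 22)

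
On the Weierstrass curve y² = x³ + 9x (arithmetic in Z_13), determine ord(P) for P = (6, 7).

10

2P: tangent at (6, 7): λ = (3·6² + 9)/(2·7) ≡ 0/1. 1⁻¹ ≡ 1 (mod 13), so λ ≡ 0·1 ≡ 0.
  x = λ² - 6 - 6 = 0 - 12 ≡ 1; y = λ·(6 - 1) - 7 ≡ 6. → (1, 6)
3P: (1, 6) + (6, 7). λ = (7 - 6)/(6 - 1) ≡ 1/5 mod 13. 5⁻¹ ≡ 8 (mod 13), so λ ≡ 8.
  x = λ² - 1 - 6 = 64 - 7 ≡ 5; y = λ·(1 - 5) - 6 ≡ 1. → (5, 1)
4P: (5, 1) + (6, 7). λ = (7 - 1)/(6 - 5) ≡ 6/1 mod 13. 1⁻¹ ≡ 1 (mod 13), so λ ≡ 6.
  x = λ² - 5 - 6 = 36 - 11 ≡ 12; y = λ·(5 - 12) - 1 ≡ 9. → (12, 9)
5P: (12, 9) + (6, 7). λ = (7 - 9)/(6 - 12) ≡ 11/7 mod 13. 7⁻¹ ≡ 2 (mod 13) since 7·2 = 14 ≡ 1, so λ ≡ 9.
  x = λ² - 12 - 6 = 81 - 18 ≡ 11; y = λ·(12 - 11) - 9 ≡ 0. → (11, 0)
6P: (11, 0) + (6, 7). λ = (7 - 0)/(6 - 11) ≡ 7/8 mod 13. 8⁻¹ ≡ 5 (mod 13) since 8·5 = 40 ≡ 1, so λ ≡ 9.
  x = λ² - 11 - 6 = 81 - 17 ≡ 12; y = λ·(11 - 12) - 0 ≡ 4. → (12, 4)
7P: (12, 4) + (6, 7). λ = (7 - 4)/(6 - 12) ≡ 3/7 mod 13. 7⁻¹ ≡ 2 (mod 13), so λ ≡ 6.
  x = λ² - 12 - 6 = 36 - 18 ≡ 5; y = λ·(12 - 5) - 4 ≡ 12. → (5, 12)
8P: (5, 12) + (6, 7). λ = (7 - 12)/(6 - 5) ≡ 8/1 mod 13. 1⁻¹ ≡ 1 (mod 13), so λ ≡ 8.
  x = λ² - 5 - 6 = 64 - 11 ≡ 1; y = λ·(5 - 1) - 12 ≡ 7. → (1, 7)
9P: (1, 7) + (6, 7). λ = (7 - 7)/(6 - 1) ≡ 0/5 mod 13. 5⁻¹ ≡ 8 (mod 13), so λ ≡ 0.
  x = λ² - 1 - 6 = 0 - 7 ≡ 6; y = λ·(1 - 6) - 7 ≡ 6. → (6, 6)
10P: (6, 6) + (6, 7): same x and y₁ ≡ -y₂, so the sum is ∞.
10P = ∞, so the order is 10.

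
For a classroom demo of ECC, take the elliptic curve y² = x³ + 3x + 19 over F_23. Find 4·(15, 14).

(9, 19)

Write Q = (15, 14).
Double-and-add on 4 = (100)₂. Start with Q = (15, 14) for the leading 1-bit.
double: tangent at (15, 14): λ = (3·15² + 3)/(2·14) ≡ 11/5. 5⁻¹ ≡ 14 (mod 23), so λ ≡ 11·14 ≡ 16.
  x = λ² - 15 - 15 = 256 - 30 ≡ 19; y = λ·(15 - 19) - 14 ≡ 14. → (19, 14)
double: tangent at (19, 14): λ = (3·19² + 3)/(2·14) ≡ 5/5. 5⁻¹ ≡ 14 (mod 23), so λ ≡ 5·14 ≡ 1.
  x = λ² - 19 - 19 = 1 - 38 ≡ 9; y = λ·(19 - 9) - 14 ≡ 19. → (9, 19)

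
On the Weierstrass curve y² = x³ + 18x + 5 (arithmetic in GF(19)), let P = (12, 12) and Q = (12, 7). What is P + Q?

The two points share x = 12 and their y-coordinates satisfy 12 + 7 ≡ 0 (mod 19), so they are inverses. Their sum is 𝒪.

O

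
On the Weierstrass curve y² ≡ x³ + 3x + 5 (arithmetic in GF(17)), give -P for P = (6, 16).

-(6, 16) = (6, -16 mod 17) = (6, 1).

(6, 1)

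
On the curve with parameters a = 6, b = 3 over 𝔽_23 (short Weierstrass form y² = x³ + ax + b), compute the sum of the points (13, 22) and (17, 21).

(6, 5)

(13, 22) + (17, 21). λ = (21 - 22)/(17 - 13) ≡ 22/4 mod 23. 4⁻¹ ≡ 6 (mod 23), so λ ≡ 17.
  x = λ² - 13 - 17 = 289 - 30 ≡ 6; y = λ·(13 - 6) - 22 ≡ 5. → (6, 5)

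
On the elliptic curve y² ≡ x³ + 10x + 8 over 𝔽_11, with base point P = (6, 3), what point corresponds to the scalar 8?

Double-and-add on 8 = (1000)₂. Start with P = (6, 3) for the leading 1-bit.
double: tangent at (6, 3): λ = (3·6² + 10)/(2·3) ≡ 8/6. 6⁻¹ ≡ 2 (mod 11), so λ ≡ 8·2 ≡ 5.
  x = λ² - 6 - 6 = 25 - 12 ≡ 2; y = λ·(6 - 2) - 3 ≡ 6. → (2, 6)
double: tangent at (2, 6): λ = (3·2² + 10)/(2·6) ≡ 0/1. 1⁻¹ ≡ 1 (mod 11), so λ ≡ 0·1 ≡ 0.
  x = λ² - 2 - 2 = 0 - 4 ≡ 7; y = λ·(2 - 7) - 6 ≡ 5. → (7, 5)
double: tangent at (7, 5): λ = (3·7² + 10)/(2·5) ≡ 3/10. 10⁻¹ ≡ 10 (mod 11), so λ ≡ 3·10 ≡ 8.
  x = λ² - 7 - 7 = 64 - 14 ≡ 6; y = λ·(7 - 6) - 5 ≡ 3. → (6, 3)

(6, 3)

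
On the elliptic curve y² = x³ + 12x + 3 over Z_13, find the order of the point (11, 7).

2P: tangent at (11, 7): λ = (3·11² + 12)/(2·7) ≡ 11/1. 1⁻¹ ≡ 1 (mod 13) since 1·1 = 1 ≡ 1, so λ ≡ 11·1 ≡ 11.
  x = λ² - 11 - 11 = 121 - 22 ≡ 8; y = λ·(11 - 8) - 7 ≡ 0. → (8, 0)
3P: (8, 0) + (11, 7). λ = (7 - 0)/(11 - 8) ≡ 7/3 mod 13. 3⁻¹ ≡ 9 (mod 13), so λ ≡ 11.
  x = λ² - 8 - 11 = 121 - 19 ≡ 11; y = λ·(8 - 11) - 0 ≡ 6. → (11, 6)
4P: (11, 6) + (11, 7): same x and y₁ ≡ -y₂, so the sum is O.
4P = O, so the order is 4.

4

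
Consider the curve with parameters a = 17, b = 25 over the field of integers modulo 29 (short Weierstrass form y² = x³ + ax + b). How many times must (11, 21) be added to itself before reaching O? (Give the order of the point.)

3

2P: tangent at (11, 21): λ = (3·11² + 17)/(2·21) ≡ 3/13. 13⁻¹ ≡ 9 (mod 29) since 13·9 = 117 ≡ 1, so λ ≡ 3·9 ≡ 27.
  x = λ² - 11 - 11 = 729 - 22 ≡ 11; y = λ·(11 - 11) - 21 ≡ 8. → (11, 8)
3P: (11, 8) + (11, 21): same x and y₁ ≡ -y₂, so the sum is O.
3P = O, so the order is 3.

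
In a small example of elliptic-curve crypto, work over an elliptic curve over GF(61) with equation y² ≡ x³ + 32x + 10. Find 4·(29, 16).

Write Q = (29, 16).
Double-and-add on 4 = (100)₂. Start with Q = (29, 16) for the leading 1-bit.
double: tangent at (29, 16): λ = (3·29² + 32)/(2·16) ≡ 54/32. 32⁻¹ ≡ 21 (mod 61) since 32·21 = 672 ≡ 1, so λ ≡ 54·21 ≡ 36.
  x = λ² - 29 - 29 = 1296 - 58 ≡ 18; y = λ·(29 - 18) - 16 ≡ 14. → (18, 14)
double: tangent at (18, 14): λ = (3·18² + 32)/(2·14) ≡ 28/28. 28⁻¹ ≡ 24 (mod 61), so λ ≡ 28·24 ≡ 1.
  x = λ² - 18 - 18 = 1 - 36 ≡ 26; y = λ·(18 - 26) - 14 ≡ 39. → (26, 39)

(26, 39)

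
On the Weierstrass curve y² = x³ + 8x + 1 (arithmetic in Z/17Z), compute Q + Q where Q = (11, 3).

(8, 4)

tangent at (11, 3): λ = (3·11² + 8)/(2·3) ≡ 14/6. 6⁻¹ ≡ 3 (mod 17), so λ ≡ 14·3 ≡ 8.
  x = λ² - 11 - 11 = 64 - 22 ≡ 8; y = λ·(11 - 8) - 3 ≡ 4. → (8, 4)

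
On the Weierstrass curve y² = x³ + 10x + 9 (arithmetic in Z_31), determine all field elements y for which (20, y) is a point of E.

x³ + 10x + 9 = 8209 ≡ 25 (mod 31).
Square roots of 25 mod 31: 5 and 26 (since 5² = 25 ≡ 25).

5, 26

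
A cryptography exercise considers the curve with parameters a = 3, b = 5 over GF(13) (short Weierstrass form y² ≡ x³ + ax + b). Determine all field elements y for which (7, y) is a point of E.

none

x³ + 3x + 5 = 369 ≡ 5 (mod 13).
5 is a non-residue mod 13; no y exists.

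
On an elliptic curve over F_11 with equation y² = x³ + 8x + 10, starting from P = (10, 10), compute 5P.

Repeated addition: build up to 5P.
2P: tangent at (10, 10): λ = (3·10² + 8)/(2·10) ≡ 0/9. 9⁻¹ ≡ 5 (mod 11), so λ ≡ 0·5 ≡ 0.
  x = λ² - 10 - 10 = 0 - 20 ≡ 2; y = λ·(10 - 2) - 10 ≡ 1. → (2, 1)
3P: (2, 1) + (10, 10). λ = (10 - 1)/(10 - 2) ≡ 9/8 mod 11. 8⁻¹ ≡ 7 (mod 11), so λ ≡ 8.
  x = λ² - 2 - 10 = 64 - 12 ≡ 8; y = λ·(2 - 8) - 1 ≡ 6. → (8, 6)
4P: (8, 6) + (10, 10). λ = (10 - 6)/(10 - 8) ≡ 4/2 mod 11. 2⁻¹ ≡ 6 (mod 11), so λ ≡ 2.
  x = λ² - 8 - 10 = 4 - 18 ≡ 8; y = λ·(8 - 8) - 6 ≡ 5. → (8, 5)
5P: (8, 5) + (10, 10). λ = (10 - 5)/(10 - 8) ≡ 5/2 mod 11. 2⁻¹ ≡ 6 (mod 11) since 2·6 = 12 ≡ 1, so λ ≡ 8.
  x = λ² - 8 - 10 = 64 - 18 ≡ 2; y = λ·(8 - 2) - 5 ≡ 10. → (2, 10)

(2, 10)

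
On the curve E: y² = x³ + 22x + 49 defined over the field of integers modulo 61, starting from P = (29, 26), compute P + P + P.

(28, 48)

Repeated addition: build up to 3P.
2P: tangent at (29, 26): λ = (3·29² + 22)/(2·26) ≡ 44/52. 52⁻¹ ≡ 27 (mod 61) since 52·27 = 1404 ≡ 1, so λ ≡ 44·27 ≡ 29.
  x = λ² - 29 - 29 = 841 - 58 ≡ 51; y = λ·(29 - 51) - 26 ≡ 7. → (51, 7)
3P: (51, 7) + (29, 26). λ = (26 - 7)/(29 - 51) ≡ 19/39 mod 61. 39⁻¹ ≡ 36 (mod 61) since 39·36 = 1404 ≡ 1, so λ ≡ 13.
  x = λ² - 51 - 29 = 169 - 80 ≡ 28; y = λ·(51 - 28) - 7 ≡ 48. → (28, 48)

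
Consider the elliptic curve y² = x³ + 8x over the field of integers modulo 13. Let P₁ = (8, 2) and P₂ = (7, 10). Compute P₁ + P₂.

(8, 2) + (7, 10). λ = (10 - 2)/(7 - 8) ≡ 8/12 mod 13. 12⁻¹ ≡ 12 (mod 13), so λ ≡ 5.
  x = λ² - 8 - 7 = 25 - 15 ≡ 10; y = λ·(8 - 10) - 2 ≡ 1. → (10, 1)

(10, 1)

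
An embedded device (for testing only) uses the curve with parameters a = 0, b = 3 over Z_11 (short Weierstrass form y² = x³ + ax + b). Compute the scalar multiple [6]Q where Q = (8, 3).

Double-and-add on 6 = (110)₂. Start with Q = (8, 3) for the leading 1-bit.
double: tangent at (8, 3): λ = (3·8² + 0)/(2·3) ≡ 5/6. 6⁻¹ ≡ 2 (mod 11) since 6·2 = 12 ≡ 1, so λ ≡ 5·2 ≡ 10.
  x = λ² - 8 - 8 = 100 - 16 ≡ 7; y = λ·(8 - 7) - 3 ≡ 7. → (7, 7)
add Q: (7, 7) + (8, 3). λ = (3 - 7)/(8 - 7) ≡ 7/1 mod 11. 1⁻¹ ≡ 1 (mod 11), so λ ≡ 7.
  x = λ² - 7 - 8 = 49 - 15 ≡ 1; y = λ·(7 - 1) - 7 ≡ 2. → (1, 2)
double: tangent at (1, 2): λ = (3·1² + 0)/(2·2) ≡ 3/4. 4⁻¹ ≡ 3 (mod 11), so λ ≡ 3·3 ≡ 9.
  x = λ² - 1 - 1 = 81 - 2 ≡ 2; y = λ·(1 - 2) - 2 ≡ 0. → (2, 0)

(2, 0)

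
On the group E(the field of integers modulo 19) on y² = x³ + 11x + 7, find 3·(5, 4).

Write Q = (5, 4).
Repeated addition: build up to 3Q.
2Q: tangent at (5, 4): λ = (3·5² + 11)/(2·4) ≡ 10/8. 8⁻¹ ≡ 12 (mod 19), so λ ≡ 10·12 ≡ 6.
  x = λ² - 5 - 5 = 36 - 10 ≡ 7; y = λ·(5 - 7) - 4 ≡ 3. → (7, 3)
3Q: (7, 3) + (5, 4). λ = (4 - 3)/(5 - 7) ≡ 1/17 mod 19. 17⁻¹ ≡ 9 (mod 19), so λ ≡ 9.
  x = λ² - 7 - 5 = 81 - 12 ≡ 12; y = λ·(7 - 12) - 3 ≡ 9. → (12, 9)

(12, 9)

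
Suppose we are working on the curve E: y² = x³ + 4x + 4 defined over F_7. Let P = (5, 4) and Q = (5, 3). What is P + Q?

O

The two points share x = 5 and their y-coordinates satisfy 4 + 3 ≡ 0 (mod 7), so they are inverses. Their sum is ∞.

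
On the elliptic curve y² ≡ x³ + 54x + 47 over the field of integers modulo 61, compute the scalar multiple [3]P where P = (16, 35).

Repeated addition: build up to 3P.
2P: tangent at (16, 35): λ = (3·16² + 54)/(2·35) ≡ 29/9. 9⁻¹ ≡ 34 (mod 61) since 9·34 = 306 ≡ 1, so λ ≡ 29·34 ≡ 10.
  x = λ² - 16 - 16 = 100 - 32 ≡ 7; y = λ·(16 - 7) - 35 ≡ 55. → (7, 55)
3P: (7, 55) + (16, 35). λ = (35 - 55)/(16 - 7) ≡ 41/9 mod 61. 9⁻¹ ≡ 34 (mod 61), so λ ≡ 52.
  x = λ² - 7 - 16 = 2704 - 23 ≡ 58; y = λ·(7 - 58) - 55 ≡ 38. → (58, 38)

(58, 38)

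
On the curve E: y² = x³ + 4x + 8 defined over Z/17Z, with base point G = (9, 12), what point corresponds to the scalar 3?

Repeated addition: build up to 3G.
2G: tangent at (9, 12): λ = (3·9² + 4)/(2·12) ≡ 9/7. 7⁻¹ ≡ 5 (mod 17), so λ ≡ 9·5 ≡ 11.
  x = λ² - 9 - 9 = 121 - 18 ≡ 1; y = λ·(9 - 1) - 12 ≡ 8. → (1, 8)
3G: (1, 8) + (9, 12). λ = (12 - 8)/(9 - 1) ≡ 4/8 mod 17. 8⁻¹ ≡ 15 (mod 17), so λ ≡ 9.
  x = λ² - 1 - 9 = 81 - 10 ≡ 3; y = λ·(1 - 3) - 8 ≡ 8. → (3, 8)

(3, 8)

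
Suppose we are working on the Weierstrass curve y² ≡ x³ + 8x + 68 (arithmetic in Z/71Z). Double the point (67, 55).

tangent at (67, 55): λ = (3·67² + 8)/(2·55) ≡ 56/39. 39⁻¹ ≡ 51 (mod 71) since 39·51 = 1989 ≡ 1, so λ ≡ 56·51 ≡ 16.
  x = λ² - 67 - 67 = 256 - 134 ≡ 51; y = λ·(67 - 51) - 55 ≡ 59. → (51, 59)

(51, 59)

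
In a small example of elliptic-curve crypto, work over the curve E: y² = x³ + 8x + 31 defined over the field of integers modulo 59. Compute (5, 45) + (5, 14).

The two points share x = 5 and their y-coordinates satisfy 45 + 14 ≡ 0 (mod 59), so they are inverses. Their sum is ∞.

O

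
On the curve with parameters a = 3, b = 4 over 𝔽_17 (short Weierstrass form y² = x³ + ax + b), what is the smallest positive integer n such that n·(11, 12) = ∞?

2P: tangent at (11, 12): λ = (3·11² + 3)/(2·12) ≡ 9/7. 7⁻¹ ≡ 5 (mod 17), so λ ≡ 9·5 ≡ 11.
  x = λ² - 11 - 11 = 121 - 22 ≡ 14; y = λ·(11 - 14) - 12 ≡ 6. → (14, 6)
3P: (14, 6) + (11, 12). λ = (12 - 6)/(11 - 14) ≡ 6/14 mod 17. 14⁻¹ ≡ 11 (mod 17), so λ ≡ 15.
  x = λ² - 14 - 11 = 225 - 25 ≡ 13; y = λ·(14 - 13) - 6 ≡ 9. → (13, 9)
4P: (13, 9) + (11, 12). λ = (12 - 9)/(11 - 13) ≡ 3/15 mod 17. 15⁻¹ ≡ 8 (mod 17), so λ ≡ 7.
  x = λ² - 13 - 11 = 49 - 24 ≡ 8; y = λ·(13 - 8) - 9 ≡ 9. → (8, 9)
5P: (8, 9) + (11, 12). λ = (12 - 9)/(11 - 8) ≡ 3/3 mod 17. 3⁻¹ ≡ 6 (mod 17), so λ ≡ 1.
  x = λ² - 8 - 11 = 1 - 19 ≡ 16; y = λ·(8 - 16) - 9 ≡ 0. → (16, 0)
6P: (16, 0) + (11, 12). λ = (12 - 0)/(11 - 16) ≡ 12/12 mod 17. 12⁻¹ ≡ 10 (mod 17), so λ ≡ 1.
  x = λ² - 16 - 11 = 1 - 27 ≡ 8; y = λ·(16 - 8) - 0 ≡ 8. → (8, 8)
7P: (8, 8) + (11, 12). λ = (12 - 8)/(11 - 8) ≡ 4/3 mod 17. 3⁻¹ ≡ 6 (mod 17) since 3·6 = 18 ≡ 1, so λ ≡ 7.
  x = λ² - 8 - 11 = 49 - 19 ≡ 13; y = λ·(8 - 13) - 8 ≡ 8. → (13, 8)
8P: (13, 8) + (11, 12). λ = (12 - 8)/(11 - 13) ≡ 4/15 mod 17. 15⁻¹ ≡ 8 (mod 17) since 15·8 = 120 ≡ 1, so λ ≡ 15.
  x = λ² - 13 - 11 = 225 - 24 ≡ 14; y = λ·(13 - 14) - 8 ≡ 11. → (14, 11)
9P: (14, 11) + (11, 12). λ = (12 - 11)/(11 - 14) ≡ 1/14 mod 17. 14⁻¹ ≡ 11 (mod 17) since 14·11 = 154 ≡ 1, so λ ≡ 11.
  x = λ² - 14 - 11 = 121 - 25 ≡ 11; y = λ·(14 - 11) - 11 ≡ 5. → (11, 5)
10P: (11, 5) + (11, 12): same x and y₁ ≡ -y₂, so the sum is ∞.
10P = ∞, so the order is 10.

10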